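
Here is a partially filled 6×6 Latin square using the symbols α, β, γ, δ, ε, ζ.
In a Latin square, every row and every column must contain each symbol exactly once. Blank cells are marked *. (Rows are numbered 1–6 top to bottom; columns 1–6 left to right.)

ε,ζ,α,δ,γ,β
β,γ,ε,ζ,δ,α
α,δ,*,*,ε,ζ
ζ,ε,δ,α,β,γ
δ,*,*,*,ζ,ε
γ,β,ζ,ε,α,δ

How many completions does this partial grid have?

2

Row 3, column 3: eliminating its row and column leaves {β, γ}.
Row 3, column 4: eliminating its row and column leaves {β, γ}.
Row 5, column 2: eliminating its row and column leaves {α}.
Row 5, column 3: eliminating its row and column leaves {β, γ}.
Row 5, column 4: eliminating its row and column leaves {β, γ}.
Enumerating the assignments across these blanks that avoid any row or column repeat gives 2 completions.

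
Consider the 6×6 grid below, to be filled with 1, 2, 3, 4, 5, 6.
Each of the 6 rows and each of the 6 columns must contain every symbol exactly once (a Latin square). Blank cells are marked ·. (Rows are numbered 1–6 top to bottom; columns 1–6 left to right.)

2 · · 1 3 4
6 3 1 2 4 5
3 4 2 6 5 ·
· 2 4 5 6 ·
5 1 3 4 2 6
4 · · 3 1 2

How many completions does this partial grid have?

Row 1, column 2: eliminating its row and column leaves {5, 6}.
Row 1, column 3: eliminating its row and column leaves {5, 6}.
Row 3, column 6: eliminating its row and column leaves {1}.
Row 4, column 1: eliminating its row and column leaves {1}.
Row 4, column 6: eliminating its row and column leaves {1, 3}.
Row 6, column 2: eliminating its row and column leaves {5, 6}.
Row 6, column 3: eliminating its row and column leaves {5, 6}.
Enumerating the assignments across these blanks that avoid any row or column repeat gives 2 completions.

2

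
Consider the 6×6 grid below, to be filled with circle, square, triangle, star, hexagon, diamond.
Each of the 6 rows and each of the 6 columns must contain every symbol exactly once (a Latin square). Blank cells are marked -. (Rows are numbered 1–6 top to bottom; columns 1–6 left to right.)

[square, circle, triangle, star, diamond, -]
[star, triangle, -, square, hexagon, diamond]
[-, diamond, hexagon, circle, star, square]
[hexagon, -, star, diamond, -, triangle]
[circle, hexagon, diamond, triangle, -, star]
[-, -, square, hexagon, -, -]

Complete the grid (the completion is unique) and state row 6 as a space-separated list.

Row 6, column 2: row 6 has {square, hexagon} and column 2 has {circle, triangle, hexagon, diamond}, leaving only star.
Row 6, column 6: row 6 has {square, star, hexagon} and column 6 has {square, triangle, star, diamond}, leaving only circle.
Row 6, column 5: row 6 has {circle, square, star, hexagon} and column 5 has {star, hexagon, diamond}, leaving only triangle.
Row 6, column 1: row 6 has {circle, square, triangle, star, hexagon} and column 1 has {circle, square, star, hexagon}, leaving only diamond.
So row 6 reads: diamond star square hexagon triangle circle.

diamond star square hexagon triangle circle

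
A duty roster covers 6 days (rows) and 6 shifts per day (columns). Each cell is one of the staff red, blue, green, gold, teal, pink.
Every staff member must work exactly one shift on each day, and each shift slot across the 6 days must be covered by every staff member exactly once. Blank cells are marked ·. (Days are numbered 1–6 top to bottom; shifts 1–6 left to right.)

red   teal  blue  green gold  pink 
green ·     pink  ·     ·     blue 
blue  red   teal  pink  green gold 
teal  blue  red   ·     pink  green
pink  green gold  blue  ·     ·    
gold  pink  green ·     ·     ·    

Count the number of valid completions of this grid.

Day 2, shift 2: eliminating its day and shift leaves {gold}.
Day 2, shift 4: eliminating its day and shift leaves {red, gold, teal}.
Day 2, shift 5: eliminating its day and shift leaves {red, teal}.
Day 4, shift 4: eliminating its day and shift leaves {gold}.
Day 5, shift 5: eliminating its day and shift leaves {red, teal}.
Day 5, shift 6: eliminating its day and shift leaves {red, teal}.
Day 6, shift 4: eliminating its day and shift leaves {red, teal}.
Day 6, shift 5: eliminating its day and shift leaves {red, blue, teal}.
Day 6, shift 6: eliminating its day and shift leaves {red, teal}.
Enumerating the assignments across these blanks that avoid any day or shift repeat gives 2 completions.

2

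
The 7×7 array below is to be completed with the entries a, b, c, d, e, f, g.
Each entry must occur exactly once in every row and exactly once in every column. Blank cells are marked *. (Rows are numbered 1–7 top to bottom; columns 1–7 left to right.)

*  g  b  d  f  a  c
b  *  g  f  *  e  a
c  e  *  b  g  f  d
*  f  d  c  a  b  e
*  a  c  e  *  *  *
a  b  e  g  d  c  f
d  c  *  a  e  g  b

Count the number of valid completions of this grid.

1

Row 1, column 1: eliminating its row and column leaves {e}.
Row 2, column 2: eliminating its row and column leaves {d}.
Row 2, column 5: eliminating its row and column leaves {c}.
Row 3, column 3: eliminating its row and column leaves {a}.
Row 4, column 1: eliminating its row and column leaves {g}.
Row 5, column 1: eliminating its row and column leaves {f, g}.
Row 5, column 5: eliminating its row and column leaves {b}.
Row 5, column 6: eliminating its row and column leaves {d}.
Row 5, column 7: eliminating its row and column leaves {g}.
Row 7, column 3: eliminating its row and column leaves {f}.
Only one assignment across all blanks avoids any row or column repeat, giving 1 completion.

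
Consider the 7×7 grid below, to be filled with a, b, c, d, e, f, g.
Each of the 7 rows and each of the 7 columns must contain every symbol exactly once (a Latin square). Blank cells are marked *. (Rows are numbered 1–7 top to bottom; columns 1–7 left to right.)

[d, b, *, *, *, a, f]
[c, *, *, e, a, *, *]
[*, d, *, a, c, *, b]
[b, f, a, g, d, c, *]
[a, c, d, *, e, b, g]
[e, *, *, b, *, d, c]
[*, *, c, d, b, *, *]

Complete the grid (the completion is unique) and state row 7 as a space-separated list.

Row 1, column 4: row 1 has {a, b, d, f} and column 4 has {a, b, d, e, g}, leaving only c.
Row 1, column 5: row 1 has {a, b, c, d, f} and column 5 has {a, b, c, d, e}, leaving only g.
Row 1, column 3: row 1 has {a, b, c, d, f, g} and column 3 has {a, c, d}, leaving only e.
Row 2, column 2: row 2 has {a, c, e} and column 2 has {b, c, d, f}, leaving only g.
Row 2, column 6: row 2 has {a, c, e, g} and column 6 has {a, b, c, d}, leaving only f.
Row 2, column 3: row 2 has {a, c, e, f, g} and column 3 has {a, c, d, e}, leaving only b.
Row 2, column 7: row 2 has {a, b, c, e, f, g} and column 7 has {b, c, f, g}, leaving only d.
Row 4, column 7: row 4 has {a, b, c, d, f, g} and column 7 has {b, c, d, f, g}, leaving only e.
Row 7, column 7: row 7 has {b, c, d} and column 7 has {b, c, d, e, f, g}, leaving only a.
Row 7, column 2: row 7 has {a, b, c, d} and column 2 has {b, c, d, f, g}, leaving only e.
Row 7, column 6: row 7 has {a, b, c, d, e} and column 6 has {a, b, c, d, f}, leaving only g.
Row 7, column 1: row 7 has {a, b, c, d, e, g} and column 1 has {a, b, c, d, e}, leaving only f.
So row 7 reads: f e c d b g a.

f e c d b g a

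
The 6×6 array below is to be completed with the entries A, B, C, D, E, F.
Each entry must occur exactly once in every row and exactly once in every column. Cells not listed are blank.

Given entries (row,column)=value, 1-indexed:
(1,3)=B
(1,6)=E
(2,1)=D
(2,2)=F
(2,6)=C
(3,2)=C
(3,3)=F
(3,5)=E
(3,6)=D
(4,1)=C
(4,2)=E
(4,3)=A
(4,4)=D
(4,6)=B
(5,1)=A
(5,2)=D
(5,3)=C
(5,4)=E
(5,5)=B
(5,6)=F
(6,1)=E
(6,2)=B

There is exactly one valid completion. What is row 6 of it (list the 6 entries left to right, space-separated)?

Row 6, column 3: row 6 has {B, E} and column 3 has {A, B, C, F}, leaving only D.
Row 6, column 6: row 6 has {B, D, E} and column 6 has {B, C, D, E, F}, leaving only A.
Row 1, column 1: row 1 has {B, E} and column 1 has {A, C, D, E}, leaving only F.
Row 1, column 2: row 1 has {B, E, F} and column 2 has {B, C, D, E, F}, leaving only A.
Row 1, column 4: row 1 has {A, B, E, F} and column 4 has {D, E}, leaving only C.
Row 6, column 4: row 6 has {A, B, D, E} and column 4 has {C, D, E}, leaving only F.
Row 6, column 5: row 6 has {A, B, D, E, F} and column 5 has {B, E}, leaving only C.
So row 6 reads: E B D F C A.

E B D F C A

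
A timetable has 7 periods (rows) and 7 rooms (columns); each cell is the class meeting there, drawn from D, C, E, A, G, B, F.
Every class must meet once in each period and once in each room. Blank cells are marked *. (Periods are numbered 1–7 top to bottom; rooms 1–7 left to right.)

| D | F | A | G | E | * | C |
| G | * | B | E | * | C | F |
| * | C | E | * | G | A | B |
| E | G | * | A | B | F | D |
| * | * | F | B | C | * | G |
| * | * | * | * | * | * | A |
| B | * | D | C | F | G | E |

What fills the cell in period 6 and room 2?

B

Period 1, room 6: period 1 has {D, C, E, A, G, F} and room 6 has {C, A, G, F}, leaving only B.
Period 3, room 1: period 3 has {C, E, A, G, B} and room 1 has {D, E, G, B}, leaving only F.
Period 3, room 4: period 3 has {C, E, A, G, B, F} and room 4 has {C, E, A, G, B}, leaving only D.
Period 4, room 3: period 4 has {D, E, A, G, B, F} and room 3 has {D, E, A, B, F}, leaving only C.
Period 5, room 1: period 5 has {C, G, B, F} and room 1 has {D, E, G, B, F}, leaving only A.
Period 6, room 1: period 6 has {A} and room 1 has {D, E, A, G, B, F}, leaving only C.
Period 6, room 3: period 6 has {C, A} and room 3 has {D, C, E, A, B, F}, leaving only G.
Period 6, room 4: period 6 has {C, A, G} and room 4 has {D, C, E, A, G, B}, leaving only F.
Period 6, room 5: period 6 has {C, A, G, F} and room 5 has {C, E, G, B, F}, leaving only D.
Period 2, room 5: period 2 has {C, E, G, B, F} and room 5 has {D, C, E, G, B, F}, leaving only A.
Period 2, room 2: period 2 has {C, E, A, G, B, F} and room 2 has {C, G, F}, leaving only D.
Period 5, room 2: period 5 has {C, A, G, B, F} and room 2 has {D, C, G, F}, leaving only E.
Period 6 already has {D, C, A, G, F} and room 2 already has {D, C, E, G, F}, so period 6, room 2 must be B.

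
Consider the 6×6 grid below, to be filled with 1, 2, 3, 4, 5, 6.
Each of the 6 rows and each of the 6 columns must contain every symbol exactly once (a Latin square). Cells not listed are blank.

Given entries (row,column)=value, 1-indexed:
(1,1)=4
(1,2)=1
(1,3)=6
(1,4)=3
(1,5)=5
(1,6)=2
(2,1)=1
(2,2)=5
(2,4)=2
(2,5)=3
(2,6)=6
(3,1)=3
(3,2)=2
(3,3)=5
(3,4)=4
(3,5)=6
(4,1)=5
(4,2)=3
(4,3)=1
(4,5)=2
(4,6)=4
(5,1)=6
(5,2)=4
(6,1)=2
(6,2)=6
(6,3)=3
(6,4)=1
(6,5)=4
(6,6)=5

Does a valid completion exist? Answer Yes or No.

No row or column among the givens repeats a symbol, and propagating forced cells runs into no contradiction.
One valid completion exists (for instance, 4 1 6 3 5 2 / 1 5 4 2 3 6 / 3 2 5 4 6 1 / 5 3 1 6 2 4 / 6 4 2 5 1 3 / 2 6 3 1 4 5).

Yes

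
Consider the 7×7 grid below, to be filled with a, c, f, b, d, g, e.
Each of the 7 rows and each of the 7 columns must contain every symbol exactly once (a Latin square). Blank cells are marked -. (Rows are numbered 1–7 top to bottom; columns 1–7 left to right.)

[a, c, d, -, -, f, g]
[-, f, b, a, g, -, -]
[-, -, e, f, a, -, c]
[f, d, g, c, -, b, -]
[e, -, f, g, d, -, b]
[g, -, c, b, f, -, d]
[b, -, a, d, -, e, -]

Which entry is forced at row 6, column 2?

Row 1, column 4: row 1 has {a, c, f, d, g} and column 4 has {a, c, f, b, d, g}, leaving only e.
Row 1, column 5: row 1 has {a, c, f, d, g, e} and column 5 has {a, f, d, g}, leaving only b.
Row 2, column 7: row 2 has {a, f, b, g} and column 7 has {c, b, d, g}, leaving only e.
Row 3, column 1: row 3 has {a, c, f, e} and column 1 has {a, f, b, g, e}, leaving only d.
Row 2, column 1: row 2 has {a, f, b, g, e} and column 1 has {a, f, b, d, g, e}, leaving only c.
Row 2, column 6: row 2 has {a, c, f, b, g, e} and column 6 has {f, b, e}, leaving only d.
Row 3, column 6: row 3 has {a, c, f, d, e} and column 6 has {f, b, d, e}, leaving only g.
Row 3, column 2: row 3 has {a, c, f, d, g, e} and column 2 has {c, f, d}, leaving only b.
Row 4, column 5: row 4 has {c, f, b, d, g} and column 5 has {a, f, b, d, g}, leaving only e.
Row 4, column 7: row 4 has {c, f, b, d, g, e} and column 7 has {c, b, d, g, e}, leaving only a.
Row 5, column 2: row 5 has {f, b, d, g, e} and column 2 has {c, f, b, d}, leaving only a.
Row 6 already has {c, f, b, d, g} and column 2 already has {a, c, f, b, d}, so row 6, column 2 must be e.

e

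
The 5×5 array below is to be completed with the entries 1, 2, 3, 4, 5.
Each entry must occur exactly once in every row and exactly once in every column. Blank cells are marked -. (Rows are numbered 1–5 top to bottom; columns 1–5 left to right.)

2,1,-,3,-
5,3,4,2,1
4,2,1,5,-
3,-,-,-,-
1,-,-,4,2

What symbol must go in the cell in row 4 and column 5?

5

Row 1, column 3: row 1 has {1, 2, 3} and column 3 has {1, 4}, leaving only 5.
Row 1, column 5: row 1 has {1, 2, 3, 5} and column 5 has {1, 2}, leaving only 4.
Row 4 already has {3} and column 5 already has {1, 2, 4}, so row 4, column 5 must be 5.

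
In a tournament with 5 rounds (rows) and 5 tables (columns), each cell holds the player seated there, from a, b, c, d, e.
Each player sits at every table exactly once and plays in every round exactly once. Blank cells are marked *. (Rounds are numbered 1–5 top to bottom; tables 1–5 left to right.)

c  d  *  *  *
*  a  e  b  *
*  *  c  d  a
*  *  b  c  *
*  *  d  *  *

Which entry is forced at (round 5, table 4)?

Round 1, table 3: round 1 has {c, d} and table 3 has {b, c, d, e}, leaving only a.
Round 1, table 4: round 1 has {a, c, d} and table 4 has {b, c, d}, leaving only e.
Round 5 already has {d} and table 4 already has {b, c, d, e}, so round 5, table 4 must be a.

a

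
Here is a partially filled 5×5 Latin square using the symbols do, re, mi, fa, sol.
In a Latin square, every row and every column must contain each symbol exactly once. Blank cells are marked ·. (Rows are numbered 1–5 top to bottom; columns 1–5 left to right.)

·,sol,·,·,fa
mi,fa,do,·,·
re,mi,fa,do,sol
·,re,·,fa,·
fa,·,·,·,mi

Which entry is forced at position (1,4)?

mi

Row 1, column 1: row 1 has {fa, sol} and column 1 has {re, mi, fa}, leaving only do.
Row 2, column 5: row 2 has {do, mi, fa} and column 5 has {mi, fa, sol}, leaving only re.
Row 2, column 4: row 2 has {do, re, mi, fa} and column 4 has {do, fa}, leaving only sol.
Row 4, column 1: row 4 has {re, fa} and column 1 has {do, re, mi, fa}, leaving only sol.
Row 4, column 3: row 4 has {re, fa, sol} and column 3 has {do, fa}, leaving only mi.
Row 1, column 3: row 1 has {do, fa, sol} and column 3 has {do, mi, fa}, leaving only re.
Row 1 already has {do, re, fa, sol} and column 4 already has {do, fa, sol}, so row 1, column 4 must be mi.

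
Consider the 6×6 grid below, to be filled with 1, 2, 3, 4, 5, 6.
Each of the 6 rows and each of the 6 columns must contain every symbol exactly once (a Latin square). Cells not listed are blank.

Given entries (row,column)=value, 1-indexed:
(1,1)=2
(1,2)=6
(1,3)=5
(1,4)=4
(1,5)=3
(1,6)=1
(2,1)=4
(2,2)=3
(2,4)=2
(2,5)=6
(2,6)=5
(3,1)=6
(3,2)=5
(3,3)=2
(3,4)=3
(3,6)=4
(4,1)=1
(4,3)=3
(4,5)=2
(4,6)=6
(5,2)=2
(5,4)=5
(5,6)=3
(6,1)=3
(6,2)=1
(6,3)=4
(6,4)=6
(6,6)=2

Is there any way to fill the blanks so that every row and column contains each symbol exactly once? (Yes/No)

Row 4, column 4: row 4 together with column 4 already contain {1, 2, 3, 4, 5, 6} — every symbol — so nothing can go there. The grid has no valid completion.

No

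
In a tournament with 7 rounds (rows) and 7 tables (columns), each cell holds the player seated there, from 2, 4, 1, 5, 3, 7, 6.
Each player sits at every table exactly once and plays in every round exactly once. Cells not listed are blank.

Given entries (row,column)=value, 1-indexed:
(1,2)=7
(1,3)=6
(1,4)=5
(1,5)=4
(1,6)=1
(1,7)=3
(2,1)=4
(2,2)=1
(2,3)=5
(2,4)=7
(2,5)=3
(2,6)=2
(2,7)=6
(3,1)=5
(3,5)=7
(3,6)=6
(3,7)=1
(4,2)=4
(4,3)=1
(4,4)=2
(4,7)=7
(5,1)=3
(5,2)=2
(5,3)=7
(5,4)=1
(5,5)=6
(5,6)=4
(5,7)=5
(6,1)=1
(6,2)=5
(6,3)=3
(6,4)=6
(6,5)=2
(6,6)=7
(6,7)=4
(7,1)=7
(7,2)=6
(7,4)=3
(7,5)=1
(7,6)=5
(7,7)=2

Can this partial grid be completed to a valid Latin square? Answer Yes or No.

No round or table among the givens repeats a symbol, and propagating forced cells runs into no contradiction.
One valid completion exists (for instance, 2 7 6 5 4 1 3 / 4 1 5 7 3 2 6 / 5 3 2 4 7 6 1 / 6 4 1 2 5 3 7 / 3 2 7 1 6 4 5 / 1 5 3 6 2 7 4 / 7 6 4 3 1 5 2).

Yes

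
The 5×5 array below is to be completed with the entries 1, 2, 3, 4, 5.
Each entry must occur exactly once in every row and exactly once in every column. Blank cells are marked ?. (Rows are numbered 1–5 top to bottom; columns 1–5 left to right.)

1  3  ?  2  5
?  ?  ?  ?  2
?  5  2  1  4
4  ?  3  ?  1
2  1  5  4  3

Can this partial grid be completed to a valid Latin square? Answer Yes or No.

No row or column among the givens repeats a symbol, and propagating forced cells runs into no contradiction.
One valid completion exists (for instance, 1 3 4 2 5 / 5 4 1 3 2 / 3 5 2 1 4 / 4 2 3 5 1 / 2 1 5 4 3).

Yes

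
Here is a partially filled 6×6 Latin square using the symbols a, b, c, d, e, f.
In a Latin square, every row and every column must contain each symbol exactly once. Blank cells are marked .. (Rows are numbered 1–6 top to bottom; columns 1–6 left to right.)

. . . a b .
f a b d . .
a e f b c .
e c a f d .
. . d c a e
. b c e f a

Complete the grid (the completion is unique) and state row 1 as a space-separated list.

Row 1, column 3: row 1 has {a, b} and column 3 has {a, b, c, d, f}, leaving only e.
Row 2, column 5: row 2 has {a, b, d, f} and column 5 has {a, b, c, d, f}, leaving only e.
Row 2, column 6: row 2 has {a, b, d, e, f} and column 6 has {a, e}, leaving only c.
Row 3, column 6: row 3 has {a, b, c, e, f} and column 6 has {a, c, e}, leaving only d.
Row 1, column 6: row 1 has {a, b, e} and column 6 has {a, c, d, e}, leaving only f.
Row 1, column 2: row 1 has {a, b, e, f} and column 2 has {a, b, c, e}, leaving only d.
Row 1, column 1: row 1 has {a, b, d, e, f} and column 1 has {a, e, f}, leaving only c.
So row 1 reads: c d e a b f.

c d e a b f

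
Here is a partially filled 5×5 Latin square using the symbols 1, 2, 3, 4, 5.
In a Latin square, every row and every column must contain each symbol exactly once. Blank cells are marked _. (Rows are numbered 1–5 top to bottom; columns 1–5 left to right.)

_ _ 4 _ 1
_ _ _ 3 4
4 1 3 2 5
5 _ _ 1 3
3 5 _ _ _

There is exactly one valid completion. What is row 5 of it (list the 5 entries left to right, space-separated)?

Row 5, column 4: row 5 has {3, 5} and column 4 has {1, 2, 3}, leaving only 4.
Row 5, column 5: row 5 has {3, 4, 5} and column 5 has {1, 3, 4, 5}, leaving only 2.
Row 5, column 3: row 5 has {2, 3, 4, 5} and column 3 has {3, 4}, leaving only 1.
So row 5 reads: 3 5 1 4 2.

3 5 1 4 2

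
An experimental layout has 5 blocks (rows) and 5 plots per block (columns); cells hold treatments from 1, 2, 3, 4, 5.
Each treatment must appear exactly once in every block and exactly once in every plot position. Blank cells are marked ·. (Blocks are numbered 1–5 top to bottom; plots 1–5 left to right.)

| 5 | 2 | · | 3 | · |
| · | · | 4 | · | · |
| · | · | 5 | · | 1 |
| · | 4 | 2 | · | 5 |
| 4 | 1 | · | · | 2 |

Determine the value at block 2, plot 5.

3

Block 2 already has {4} and plot 5 already has {1, 2, 5}, so block 2, plot 5 must be 3.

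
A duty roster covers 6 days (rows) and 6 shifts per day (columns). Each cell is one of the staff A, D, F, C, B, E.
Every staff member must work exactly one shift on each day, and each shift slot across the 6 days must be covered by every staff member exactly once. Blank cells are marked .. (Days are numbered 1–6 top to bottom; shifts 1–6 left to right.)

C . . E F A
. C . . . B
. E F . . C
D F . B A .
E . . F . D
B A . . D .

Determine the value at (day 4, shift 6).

E

Day 4 already has {A, D, F, B} and shift 6 already has {A, D, C, B}, so day 4, shift 6 must be E.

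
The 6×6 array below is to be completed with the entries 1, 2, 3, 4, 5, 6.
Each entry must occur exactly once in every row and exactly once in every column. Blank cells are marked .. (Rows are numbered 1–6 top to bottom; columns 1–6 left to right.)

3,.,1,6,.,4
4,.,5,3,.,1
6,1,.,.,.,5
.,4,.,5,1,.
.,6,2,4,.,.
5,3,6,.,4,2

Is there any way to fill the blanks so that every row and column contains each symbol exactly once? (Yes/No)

No row or column among the givens repeats a symbol, and propagating forced cells runs into no contradiction.
One valid completion exists (for instance, 3 5 1 6 2 4 / 4 2 5 3 6 1 / 6 1 4 2 3 5 / 2 4 3 5 1 6 / 1 6 2 4 5 3 / 5 3 6 1 4 2).

Yes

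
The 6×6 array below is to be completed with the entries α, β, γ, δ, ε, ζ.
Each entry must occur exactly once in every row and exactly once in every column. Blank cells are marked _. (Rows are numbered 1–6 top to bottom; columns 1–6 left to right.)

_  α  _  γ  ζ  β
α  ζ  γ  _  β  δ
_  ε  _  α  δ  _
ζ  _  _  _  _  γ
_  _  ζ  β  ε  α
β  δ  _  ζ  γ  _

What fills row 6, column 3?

Row 2, column 4: row 2 has {α, β, γ, δ, ζ} and column 4 has {α, β, γ, ζ}, leaving only ε.
Row 3, column 1: row 3 has {α, δ, ε} and column 1 has {α, β, ζ}, leaving only γ.
Row 3, column 3: row 3 has {α, γ, δ, ε} and column 3 has {γ, ζ}, leaving only β.
Row 3, column 6: row 3 has {α, β, γ, δ, ε} and column 6 has {α, β, γ, δ}, leaving only ζ.
Row 4, column 2: row 4 has {γ, ζ} and column 2 has {α, δ, ε, ζ}, leaving only β.
Row 4, column 4: row 4 has {β, γ, ζ} and column 4 has {α, β, γ, ε, ζ}, leaving only δ.
Row 4, column 5: row 4 has {β, γ, δ, ζ} and column 5 has {β, γ, δ, ε, ζ}, leaving only α.
Row 4, column 3: row 4 has {α, β, γ, δ, ζ} and column 3 has {β, γ, ζ}, leaving only ε.
Row 6 already has {β, γ, δ, ζ} and column 3 already has {β, γ, ε, ζ}, so row 6, column 3 must be α.

α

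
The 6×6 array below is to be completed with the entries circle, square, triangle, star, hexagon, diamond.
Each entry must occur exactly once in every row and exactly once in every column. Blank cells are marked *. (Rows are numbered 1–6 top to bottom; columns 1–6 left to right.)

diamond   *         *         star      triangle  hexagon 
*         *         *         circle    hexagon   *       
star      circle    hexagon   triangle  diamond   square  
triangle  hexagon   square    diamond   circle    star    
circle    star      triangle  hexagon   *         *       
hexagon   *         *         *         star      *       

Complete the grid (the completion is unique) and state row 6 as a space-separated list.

Row 6, column 4: row 6 has {star, hexagon} and column 4 has {circle, triangle, star, hexagon, diamond}, leaving only square.
Row 1, column 2: row 1 has {triangle, star, hexagon, diamond} and column 2 has {circle, star, hexagon}, leaving only square.
Row 1, column 3: row 1 has {square, triangle, star, hexagon, diamond} and column 3 has {square, triangle, hexagon}, leaving only circle.
Row 6, column 3: row 6 has {square, star, hexagon} and column 3 has {circle, square, triangle, hexagon}, leaving only diamond.
Row 6, column 2: row 6 has {square, star, hexagon, diamond} and column 2 has {circle, square, star, hexagon}, leaving only triangle.
Row 6, column 6: row 6 has {square, triangle, star, hexagon, diamond} and column 6 has {square, star, hexagon}, leaving only circle.
So row 6 reads: hexagon triangle diamond square star circle.

hexagon triangle diamond square star circle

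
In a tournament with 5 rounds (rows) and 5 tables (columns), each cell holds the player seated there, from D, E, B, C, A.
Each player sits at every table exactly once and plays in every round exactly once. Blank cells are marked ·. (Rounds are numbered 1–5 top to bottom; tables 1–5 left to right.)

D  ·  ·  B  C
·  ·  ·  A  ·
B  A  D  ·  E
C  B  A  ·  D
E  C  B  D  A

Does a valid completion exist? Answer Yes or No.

No

Round 2, table 1: round 2 together with table 1 already contain {D, E, B, C, A} — every symbol — so nothing can go there. The grid has no valid completion.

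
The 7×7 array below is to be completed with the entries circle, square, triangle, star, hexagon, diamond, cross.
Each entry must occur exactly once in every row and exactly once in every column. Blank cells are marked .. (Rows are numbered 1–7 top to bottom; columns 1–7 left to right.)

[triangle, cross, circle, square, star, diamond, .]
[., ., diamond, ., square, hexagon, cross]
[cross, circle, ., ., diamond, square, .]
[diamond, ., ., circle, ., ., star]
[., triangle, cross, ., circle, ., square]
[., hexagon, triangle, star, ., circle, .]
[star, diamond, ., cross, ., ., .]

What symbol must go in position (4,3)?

hexagon

Row 1, column 7: row 1 has {circle, square, triangle, star, diamond, cross} and column 7 has {square, star, cross}, leaving only hexagon.
Row 2, column 1: row 2 has {square, hexagon, diamond, cross} and column 1 has {triangle, star, diamond, cross}, leaving only circle.
Row 2, column 2: row 2 has {circle, square, hexagon, diamond, cross} and column 2 has {circle, triangle, hexagon, diamond, cross}, leaving only star.
Row 2, column 4: row 2 has {circle, square, star, hexagon, diamond, cross} and column 4 has {circle, square, star, cross}, leaving only triangle.
Row 3, column 4: row 3 has {circle, square, diamond, cross} and column 4 has {circle, square, triangle, star, cross}, leaving only hexagon.
Row 3, column 3: row 3 has {circle, square, hexagon, diamond, cross} and column 3 has {circle, triangle, diamond, cross}, leaving only star.
Row 3, column 7: row 3 has {circle, square, star, hexagon, diamond, cross} and column 7 has {square, star, hexagon, cross}, leaving only triangle.
Row 4, column 2: row 4 has {circle, star, diamond} and column 2 has {circle, triangle, star, hexagon, diamond, cross}, leaving only square.
Row 4 already has {circle, square, star, diamond} and column 3 already has {circle, triangle, star, diamond, cross}, so row 4, column 3 must be hexagon.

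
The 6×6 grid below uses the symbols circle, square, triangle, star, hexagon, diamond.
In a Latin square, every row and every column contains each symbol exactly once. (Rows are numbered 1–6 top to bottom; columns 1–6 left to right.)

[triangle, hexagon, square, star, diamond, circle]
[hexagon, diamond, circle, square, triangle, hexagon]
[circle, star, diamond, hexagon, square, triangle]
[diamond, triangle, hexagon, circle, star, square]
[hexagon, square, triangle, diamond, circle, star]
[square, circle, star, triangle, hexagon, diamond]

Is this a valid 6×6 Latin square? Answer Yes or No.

No

Column 1 contains hexagon twice (at rows 2 and 5), so it is not a permutation.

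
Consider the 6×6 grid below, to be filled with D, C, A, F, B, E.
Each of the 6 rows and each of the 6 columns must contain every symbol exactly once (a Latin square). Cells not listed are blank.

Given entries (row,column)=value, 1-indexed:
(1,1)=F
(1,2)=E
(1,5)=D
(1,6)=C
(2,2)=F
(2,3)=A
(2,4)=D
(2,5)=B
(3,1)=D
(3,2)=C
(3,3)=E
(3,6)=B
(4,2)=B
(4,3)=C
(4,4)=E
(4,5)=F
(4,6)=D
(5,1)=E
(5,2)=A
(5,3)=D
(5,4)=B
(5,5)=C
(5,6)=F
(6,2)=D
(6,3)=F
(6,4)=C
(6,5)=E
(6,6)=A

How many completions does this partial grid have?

Row 1, column 3: eliminating its row and column leaves {B}.
Row 1, column 4: eliminating its row and column leaves {A}.
Row 2, column 1: eliminating its row and column leaves {C}.
Row 2, column 6: eliminating its row and column leaves {E}.
Row 3, column 4: eliminating its row and column leaves {A, F}.
Row 3, column 5: eliminating its row and column leaves {A}.
Row 4, column 1: eliminating its row and column leaves {A}.
Row 6, column 1: eliminating its row and column leaves {B}.
Only one assignment across all blanks avoids any row or column repeat, giving 1 completion.

1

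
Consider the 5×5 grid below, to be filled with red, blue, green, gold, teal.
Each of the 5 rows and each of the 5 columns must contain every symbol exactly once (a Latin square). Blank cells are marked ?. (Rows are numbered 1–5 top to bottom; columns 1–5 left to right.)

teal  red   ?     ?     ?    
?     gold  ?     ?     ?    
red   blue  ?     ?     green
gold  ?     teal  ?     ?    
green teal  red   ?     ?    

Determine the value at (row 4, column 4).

blue

Row 2, column 1: row 2 has {gold} and column 1 has {red, green, gold, teal}, leaving only blue.
Row 2, column 3: row 2 has {blue, gold} and column 3 has {red, teal}, leaving only green.
Row 3, column 3: row 3 has {red, blue, green} and column 3 has {red, green, teal}, leaving only gold.
Row 1, column 3: row 1 has {red, teal} and column 3 has {red, green, gold, teal}, leaving only blue.
Row 1, column 5: row 1 has {red, blue, teal} and column 5 has {green}, leaving only gold.
Row 1, column 4: row 1 has {red, blue, gold, teal} and column 4 has {}, leaving only green.
Row 3, column 4: row 3 has {red, blue, green, gold} and column 4 has {green}, leaving only teal.
Row 2, column 4: row 2 has {blue, green, gold} and column 4 has {green, teal}, leaving only red.
Row 4 already has {gold, teal} and column 4 already has {red, green, teal}, so row 4, column 4 must be blue.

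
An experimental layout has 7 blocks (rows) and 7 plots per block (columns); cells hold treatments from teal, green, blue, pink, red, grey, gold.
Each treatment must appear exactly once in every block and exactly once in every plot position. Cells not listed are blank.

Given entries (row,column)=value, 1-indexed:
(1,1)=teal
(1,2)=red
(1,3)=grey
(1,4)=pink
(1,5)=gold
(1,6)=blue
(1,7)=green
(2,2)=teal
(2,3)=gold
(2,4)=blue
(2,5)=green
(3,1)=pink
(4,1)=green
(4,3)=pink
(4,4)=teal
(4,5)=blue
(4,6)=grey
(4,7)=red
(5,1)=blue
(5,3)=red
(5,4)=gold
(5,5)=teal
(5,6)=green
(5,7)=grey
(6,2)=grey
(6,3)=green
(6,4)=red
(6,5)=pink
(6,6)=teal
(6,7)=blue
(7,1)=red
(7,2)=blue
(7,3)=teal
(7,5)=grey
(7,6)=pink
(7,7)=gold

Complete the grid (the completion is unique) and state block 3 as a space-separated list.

pink green blue grey red gold teal

Block 3, plot 3: block 3 has {pink} and plot 3 has {teal, green, pink, red, grey, gold}, leaving only blue.
Block 3, plot 5: block 3 has {blue, pink} and plot 5 has {teal, green, blue, pink, grey, gold}, leaving only red.
Block 3, plot 6: block 3 has {blue, pink, red} and plot 6 has {teal, green, blue, pink, grey}, leaving only gold.
Block 3, plot 2: block 3 has {blue, pink, red, gold} and plot 2 has {teal, blue, red, grey}, leaving only green.
Block 3, plot 4: block 3 has {green, blue, pink, red, gold} and plot 4 has {teal, blue, pink, red, gold}, leaving only grey.
Block 3, plot 7: block 3 has {green, blue, pink, red, grey, gold} and plot 7 has {green, blue, red, grey, gold}, leaving only teal.
So block 3 reads: pink green blue grey red gold teal.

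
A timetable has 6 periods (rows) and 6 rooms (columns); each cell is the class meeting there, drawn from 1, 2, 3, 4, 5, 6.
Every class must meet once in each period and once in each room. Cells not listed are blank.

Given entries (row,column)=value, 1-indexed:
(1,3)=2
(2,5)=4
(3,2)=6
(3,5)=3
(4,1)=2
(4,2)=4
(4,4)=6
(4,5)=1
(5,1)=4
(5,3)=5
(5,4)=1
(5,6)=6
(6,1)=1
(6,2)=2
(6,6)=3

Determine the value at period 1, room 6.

4

Period 3, room 1: period 3 has {3, 6} and room 1 has {1, 2, 4}, leaving only 5.
Period 4, room 3: period 4 has {1, 2, 4, 6} and room 3 has {2, 5}, leaving only 3.
Period 4, room 6: period 4 has {1, 2, 3, 4, 6} and room 6 has {3, 6}, leaving only 5.
Period 5, room 2: period 5 has {1, 4, 5, 6} and room 2 has {2, 4, 6}, leaving only 3.
Period 5, room 5: period 5 has {1, 3, 4, 5, 6} and room 5 has {1, 3, 4}, leaving only 2.
Period 1, room 6 is narrowed to {1, 4}.
If it were 1, then period 2, room 3 would be left with no valid symbol.
So period 1, room 6 must be 4.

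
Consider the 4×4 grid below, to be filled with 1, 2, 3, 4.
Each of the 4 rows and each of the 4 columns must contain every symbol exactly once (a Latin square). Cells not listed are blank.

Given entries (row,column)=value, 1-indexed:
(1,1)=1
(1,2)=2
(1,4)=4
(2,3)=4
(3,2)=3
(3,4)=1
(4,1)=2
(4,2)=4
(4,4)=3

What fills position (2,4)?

2

Row 2 already has {4} and column 4 already has {1, 3, 4}, so row 2, column 4 must be 2.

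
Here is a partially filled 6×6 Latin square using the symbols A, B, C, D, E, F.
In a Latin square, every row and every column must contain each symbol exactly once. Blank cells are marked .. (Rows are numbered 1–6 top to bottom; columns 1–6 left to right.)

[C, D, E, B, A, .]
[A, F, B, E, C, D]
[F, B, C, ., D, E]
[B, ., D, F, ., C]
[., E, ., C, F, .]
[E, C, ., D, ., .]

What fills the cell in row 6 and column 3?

F

Row 1, column 6: row 1 has {A, B, C, D, E} and column 6 has {C, D, E}, leaving only F.
Row 3, column 4: row 3 has {B, C, D, E, F} and column 4 has {B, C, D, E, F}, leaving only A.
Row 4, column 2: row 4 has {B, C, D, F} and column 2 has {B, C, D, E, F}, leaving only A.
Row 4, column 5: row 4 has {A, B, C, D, F} and column 5 has {A, C, D, F}, leaving only E.
Row 5, column 1: row 5 has {C, E, F} and column 1 has {A, B, C, E, F}, leaving only D.
Row 5, column 3: row 5 has {C, D, E, F} and column 3 has {B, C, D, E}, leaving only A.
Row 6 already has {C, D, E} and column 3 already has {A, B, C, D, E}, so row 6, column 3 must be F.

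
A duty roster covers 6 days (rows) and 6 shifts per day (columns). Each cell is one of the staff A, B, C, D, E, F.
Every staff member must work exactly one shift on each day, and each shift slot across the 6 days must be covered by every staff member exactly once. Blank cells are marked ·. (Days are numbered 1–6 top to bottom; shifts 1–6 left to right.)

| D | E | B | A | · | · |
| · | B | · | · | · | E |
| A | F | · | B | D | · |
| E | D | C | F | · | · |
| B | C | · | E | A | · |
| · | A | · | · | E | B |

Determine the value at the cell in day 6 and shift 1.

Day 3, shift 3: day 3 has {A, B, D, F} and shift 3 has {B, C}, leaving only E.
Day 3, shift 6: day 3 has {A, B, D, E, F} and shift 6 has {B, E}, leaving only C.
Day 1, shift 6: day 1 has {A, B, D, E} and shift 6 has {B, C, E}, leaving only F.
Day 1, shift 5: day 1 has {A, B, D, E, F} and shift 5 has {A, D, E}, leaving only C.
Day 2, shift 5: day 2 has {B, E} and shift 5 has {A, C, D, E}, leaving only F.
Day 2, shift 1: day 2 has {B, E, F} and shift 1 has {A, B, D, E}, leaving only C.
Day 6 already has {A, B, E} and shift 1 already has {A, B, C, D, E}, so day 6, shift 1 must be F.

F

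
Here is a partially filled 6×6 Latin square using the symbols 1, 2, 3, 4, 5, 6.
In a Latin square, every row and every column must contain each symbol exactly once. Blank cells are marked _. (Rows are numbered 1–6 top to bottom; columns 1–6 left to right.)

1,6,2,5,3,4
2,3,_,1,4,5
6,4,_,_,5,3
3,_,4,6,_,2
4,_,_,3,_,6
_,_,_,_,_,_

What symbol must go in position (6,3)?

Row 2, column 3: row 2 has {1, 2, 3, 4, 5} and column 3 has {2, 4}, leaving only 6.
Row 3, column 3: row 3 has {3, 4, 5, 6} and column 3 has {2, 4, 6}, leaving only 1.
Row 3, column 4: row 3 has {1, 3, 4, 5, 6} and column 4 has {1, 3, 5, 6}, leaving only 2.
Row 4, column 5: row 4 has {2, 3, 4, 6} and column 5 has {3, 4, 5}, leaving only 1.
Row 4, column 2: row 4 has {1, 2, 3, 4, 6} and column 2 has {3, 4, 6}, leaving only 5.
Row 5, column 3: row 5 has {3, 4, 6} and column 3 has {1, 2, 4, 6}, leaving only 5.
Row 6 already has {} and column 3 already has {1, 2, 4, 5, 6}, so row 6, column 3 must be 3.

3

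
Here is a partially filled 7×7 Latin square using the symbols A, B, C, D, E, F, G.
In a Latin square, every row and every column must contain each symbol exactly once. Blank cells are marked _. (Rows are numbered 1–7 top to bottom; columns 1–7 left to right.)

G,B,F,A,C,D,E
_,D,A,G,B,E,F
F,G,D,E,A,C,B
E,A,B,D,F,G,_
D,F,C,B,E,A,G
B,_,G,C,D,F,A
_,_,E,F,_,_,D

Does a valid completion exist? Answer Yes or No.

Yes

No row or column among the givens repeats a symbol, and propagating forced cells runs into no contradiction.
One valid completion exists (for instance, G B F A C D E / C D A G B E F / F G D E A C B / E A B D F G C / D F C B E A G / B E G C D F A / A C E F G B D).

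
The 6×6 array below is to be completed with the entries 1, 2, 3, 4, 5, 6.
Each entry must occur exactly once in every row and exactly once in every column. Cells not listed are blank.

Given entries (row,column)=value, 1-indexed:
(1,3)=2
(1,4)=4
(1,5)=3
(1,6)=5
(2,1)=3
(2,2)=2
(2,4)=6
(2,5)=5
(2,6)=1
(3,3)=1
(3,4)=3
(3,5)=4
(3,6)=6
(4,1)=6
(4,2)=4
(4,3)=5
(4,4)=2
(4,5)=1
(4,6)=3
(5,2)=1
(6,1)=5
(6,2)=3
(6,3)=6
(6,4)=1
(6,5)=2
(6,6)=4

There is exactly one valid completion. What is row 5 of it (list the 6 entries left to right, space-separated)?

Row 5, column 4: row 5 has {1} and column 4 has {1, 2, 3, 4, 6}, leaving only 5.
Row 5, column 5: row 5 has {1, 5} and column 5 has {1, 2, 3, 4, 5}, leaving only 6.
Row 5, column 6: row 5 has {1, 5, 6} and column 6 has {1, 3, 4, 5, 6}, leaving only 2.
Row 5, column 1: row 5 has {1, 2, 5, 6} and column 1 has {3, 5, 6}, leaving only 4.
Row 5, column 3: row 5 has {1, 2, 4, 5, 6} and column 3 has {1, 2, 5, 6}, leaving only 3.
So row 5 reads: 4 1 3 5 6 2.

4 1 3 5 6 2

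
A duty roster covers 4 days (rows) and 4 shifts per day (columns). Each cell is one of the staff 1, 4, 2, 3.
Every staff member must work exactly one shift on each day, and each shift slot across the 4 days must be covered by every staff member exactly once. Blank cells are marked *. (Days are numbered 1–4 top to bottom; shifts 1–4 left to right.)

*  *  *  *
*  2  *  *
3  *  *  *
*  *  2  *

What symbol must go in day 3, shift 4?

2

Day 3, shift 4 is narrowed to {1, 4, 2}.
If it were 1, then day 3, shift 3 would be left with no valid symbol.
If it were 4, then day 3, shift 3 would be left with no valid symbol.
So day 3, shift 4 must be 2.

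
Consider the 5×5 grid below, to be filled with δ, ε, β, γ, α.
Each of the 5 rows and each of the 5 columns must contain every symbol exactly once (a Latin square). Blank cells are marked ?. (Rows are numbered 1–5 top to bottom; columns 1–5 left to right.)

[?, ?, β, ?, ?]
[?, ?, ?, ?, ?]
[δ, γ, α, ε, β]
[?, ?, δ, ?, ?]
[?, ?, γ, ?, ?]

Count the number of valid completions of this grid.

Row 1, column 1: eliminating its row and column leaves {ε, γ, α}.
Row 1, column 2: eliminating its row and column leaves {δ, ε, α}.
Row 1, column 4: eliminating its row and column leaves {δ, γ, α}.
Row 1, column 5: eliminating its row and column leaves {δ, ε, γ, α}.
Row 2, column 1: eliminating its row and column leaves {ε, β, γ, α}.
Row 2, column 2: eliminating its row and column leaves {δ, ε, β, α}.
Row 2, column 3: eliminating its row and column leaves {ε}.
Row 2, column 4: eliminating its row and column leaves {δ, β, γ, α}.
Row 2, column 5: eliminating its row and column leaves {δ, ε, γ, α}.
Row 4, column 1: eliminating its row and column leaves {ε, β, γ, α}.
Row 4, column 2: eliminating its row and column leaves {ε, β, α}.
Row 4, column 4: eliminating its row and column leaves {β, γ, α}.
Row 4, column 5: eliminating its row and column leaves {ε, γ, α}.
Row 5, column 1: eliminating its row and column leaves {ε, β, α}.
Row 5, column 2: eliminating its row and column leaves {δ, ε, β, α}.
Row 5, column 4: eliminating its row and column leaves {δ, β, α}.
Row 5, column 5: eliminating its row and column leaves {δ, ε, α}.
Enumerating the assignments across these blanks that avoid any row or column repeat gives 56 completions.

56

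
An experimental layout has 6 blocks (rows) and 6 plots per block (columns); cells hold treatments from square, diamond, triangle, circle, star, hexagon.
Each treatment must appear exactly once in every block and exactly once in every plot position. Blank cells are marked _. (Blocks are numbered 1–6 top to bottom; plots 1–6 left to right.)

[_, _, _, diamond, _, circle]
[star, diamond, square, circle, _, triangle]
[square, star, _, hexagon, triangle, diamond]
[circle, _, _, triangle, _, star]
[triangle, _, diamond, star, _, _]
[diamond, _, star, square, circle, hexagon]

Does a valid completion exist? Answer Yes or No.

No

Block 1, plot 1: block 1 has {diamond, circle} and plot 1 has {square, diamond, triangle, circle, star}, so it must be hexagon.
Block 1, plot 3: block 1 has {diamond, circle, hexagon} and plot 3 has {square, diamond, star}, so it must be triangle.
Block 1, plot 2: block 1 has {diamond, triangle, circle, hexagon} and plot 2 has {diamond, star}, so it must be square.
Block 1, plot 5: block 1 has {square, diamond, triangle, circle, hexagon} and plot 5 has {triangle, circle}, so it must be star.
Block 2, plot 5: block 2 has {square, diamond, triangle, circle, star} and plot 5 has {triangle, circle, star}, so it must be hexagon.
Block 3, plot 3: block 3 has {square, diamond, triangle, star, hexagon} and plot 3 has {square, diamond, triangle, star}, so it must be circle.
Block 4, plot 2: block 4 has {triangle, circle, star} and plot 2 has {square, diamond, star}, so it must be hexagon.
Now block 4, plot 3: block 4 together with plot 3 already contain {square, diamond, triangle, circle, star, hexagon} — every symbol — so nothing can go there. The grid has no valid completion.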